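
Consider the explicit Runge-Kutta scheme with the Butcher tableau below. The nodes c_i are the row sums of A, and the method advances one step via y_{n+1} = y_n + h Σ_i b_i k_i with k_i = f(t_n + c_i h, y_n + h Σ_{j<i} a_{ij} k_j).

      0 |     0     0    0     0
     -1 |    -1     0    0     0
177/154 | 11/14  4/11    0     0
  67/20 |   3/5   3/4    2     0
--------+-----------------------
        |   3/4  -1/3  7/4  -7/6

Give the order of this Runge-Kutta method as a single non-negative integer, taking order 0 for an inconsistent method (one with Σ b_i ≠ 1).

1

b = (3/4, -1/3, 7/4, -7/6)
c = (0, -1, 177/154, 67/20)
Ac = (0, 0, -4/11, 477/308)
Σ b_i: 3/4·1 + (-1/3)·1 + 7/4·1 + (-7/6)·1 = 1 ✓
b·c: (-1/3)·(-1) + 7/4·177/154 + (-7/6)·67/20 = -86/55 ≠ 1/2 ⇒ order 1.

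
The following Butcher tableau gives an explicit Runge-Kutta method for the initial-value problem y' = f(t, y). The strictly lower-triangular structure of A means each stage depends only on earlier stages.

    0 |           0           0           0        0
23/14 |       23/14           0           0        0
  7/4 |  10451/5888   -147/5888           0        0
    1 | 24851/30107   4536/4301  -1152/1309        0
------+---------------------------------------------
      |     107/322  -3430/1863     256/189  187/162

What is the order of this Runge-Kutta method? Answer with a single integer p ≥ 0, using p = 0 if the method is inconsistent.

4

b = (107/322, -3430/1863, 256/189, 187/162)
c = (0, 23/14, 7/4, 1)
Ac = (0, 0, -21/512, 36/187)
Σ b_i: 107/322·1 + (-3430/1863)·1 + 256/189·1 + 187/162·1 = 1 ✓
b·c: (-3430/1863)·23/14 + 256/189·7/4 + 187/162·1 = 1/2 ✓
b·c²: (-3430/1863)·529/196 + 256/189·49/16 + 187/162·1 = 1/3 ✓
b·Ac: 256/189·(-21/512) + 187/162·36/187 = 1/6 ✓
b·c³: (-3430/1863)·12167/2744 + 256/189·343/64 + 187/162·1 = 1/4 ✓
b·(c∘Ac): 256/189·(-147/2048) + 187/162·36/187 = 1/8 ✓
b·Ac²: 256/189·(-69/1024) + 187/162·18/119 = 1/12 ✓
b·A²c: 187/162·27/748 = 1/24 ✓; 4 stages ⇒ order 4.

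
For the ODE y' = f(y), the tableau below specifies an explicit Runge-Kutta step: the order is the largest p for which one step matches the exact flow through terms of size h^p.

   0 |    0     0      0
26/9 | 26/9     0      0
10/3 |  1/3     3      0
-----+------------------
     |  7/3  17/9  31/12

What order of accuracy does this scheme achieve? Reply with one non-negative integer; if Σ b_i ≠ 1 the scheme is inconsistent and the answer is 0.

b = (7/3, 17/9, 31/12)
c = (0, 26/9, 10/3)
Ac = (0, 0, 26/3)
Σ b_i: 7/3·1 + 17/9·1 + 31/12·1 = 245/36 ≠ 1 ⇒ order 0.

0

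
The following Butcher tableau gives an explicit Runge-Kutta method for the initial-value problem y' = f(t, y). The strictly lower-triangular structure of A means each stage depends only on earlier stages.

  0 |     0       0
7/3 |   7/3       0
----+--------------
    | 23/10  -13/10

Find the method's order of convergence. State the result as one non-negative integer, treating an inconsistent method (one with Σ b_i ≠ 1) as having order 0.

1

b = (23/10, -13/10)
c = (0, 7/3)
Σ b_i: 23/10·1 + (-13/10)·1 = 1 ✓
b·c: (-13/10)·7/3 = -91/30 ≠ 1/2 ⇒ order 1.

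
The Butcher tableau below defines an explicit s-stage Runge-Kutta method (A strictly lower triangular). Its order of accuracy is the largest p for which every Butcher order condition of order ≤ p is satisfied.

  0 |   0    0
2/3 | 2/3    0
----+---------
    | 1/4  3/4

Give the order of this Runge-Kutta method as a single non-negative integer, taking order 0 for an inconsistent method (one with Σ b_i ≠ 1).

2

b = (1/4, 3/4)
c = (0, 2/3)
Σ b_i: 1/4·1 + 3/4·1 = 1 ✓
b·c: 3/4·2/3 = 1/2 ✓; 2 stages ⇒ order 2.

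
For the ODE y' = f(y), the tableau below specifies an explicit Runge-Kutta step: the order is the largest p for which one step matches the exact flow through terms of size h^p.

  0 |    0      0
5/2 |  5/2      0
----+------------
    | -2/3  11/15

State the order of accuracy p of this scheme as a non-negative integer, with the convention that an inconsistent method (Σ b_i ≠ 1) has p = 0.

0

b = (-2/3, 11/15)
c = (0, 5/2)
Σ b_i: (-2/3)·1 + 11/15·1 = 1/15 ≠ 1 ⇒ order 0.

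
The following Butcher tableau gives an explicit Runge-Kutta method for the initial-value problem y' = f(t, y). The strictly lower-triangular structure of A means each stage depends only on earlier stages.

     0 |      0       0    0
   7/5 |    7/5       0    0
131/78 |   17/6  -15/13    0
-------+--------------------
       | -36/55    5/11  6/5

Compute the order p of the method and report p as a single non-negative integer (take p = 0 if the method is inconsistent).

b = (-36/55, 5/11, 6/5)
c = (0, 7/5, 131/78)
Ac = (0, 0, -21/13)
Σ b_i: (-36/55)·1 + 5/11·1 + 6/5·1 = 1 ✓
b·c: 5/11·7/5 + 6/5·131/78 = 1896/715 ≠ 1/2 ⇒ order 1.

1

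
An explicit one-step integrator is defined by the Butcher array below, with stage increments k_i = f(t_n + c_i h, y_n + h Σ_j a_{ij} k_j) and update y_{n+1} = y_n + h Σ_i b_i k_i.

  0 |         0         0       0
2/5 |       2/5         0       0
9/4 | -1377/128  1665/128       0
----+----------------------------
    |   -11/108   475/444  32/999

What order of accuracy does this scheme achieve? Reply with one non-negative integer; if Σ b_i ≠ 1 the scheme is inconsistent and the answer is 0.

3

b = (-11/108, 475/444, 32/999)
c = (0, 2/5, 9/4)
Ac = (0, 0, 333/64)
Σ b_i: (-11/108)·1 + 475/444·1 + 32/999·1 = 1 ✓
b·c: 475/444·2/5 + 32/999·9/4 = 1/2 ✓
b·c²: 475/444·4/25 + 32/999·81/16 = 1/3 ✓
b·Ac: 32/999·333/64 = 1/6 ✓; 3 stages ⇒ order 3.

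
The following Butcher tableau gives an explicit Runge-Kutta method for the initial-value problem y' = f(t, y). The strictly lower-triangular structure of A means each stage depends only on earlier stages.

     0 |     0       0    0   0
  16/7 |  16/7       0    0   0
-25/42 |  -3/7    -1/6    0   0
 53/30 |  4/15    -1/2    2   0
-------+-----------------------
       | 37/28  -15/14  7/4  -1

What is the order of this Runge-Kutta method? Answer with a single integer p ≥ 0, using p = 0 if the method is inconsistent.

1

b = (37/28, -15/14, 7/4, -1)
c = (0, 16/7, -25/42, 53/30)
Ac = (0, 0, -8/21, -7/3)
Σ b_i: 37/28·1 + (-15/14)·1 + 7/4·1 + (-1)·1 = 1 ✓
b·c: (-15/14)·16/7 + 7/4·(-25/42) + (-1)·53/30 = -30913/5880 ≠ 1/2 ⇒ order 1.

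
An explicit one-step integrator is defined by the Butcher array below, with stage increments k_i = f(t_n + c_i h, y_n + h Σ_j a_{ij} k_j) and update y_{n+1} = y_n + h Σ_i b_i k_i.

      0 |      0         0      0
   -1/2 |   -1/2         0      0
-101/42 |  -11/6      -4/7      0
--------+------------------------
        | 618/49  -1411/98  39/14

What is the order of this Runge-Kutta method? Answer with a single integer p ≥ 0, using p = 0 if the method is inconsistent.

b = (618/49, -1411/98, 39/14)
c = (0, -1/2, -101/42)
Ac = (0, 0, 2/7)
Σ b_i: 618/49·1 + (-1411/98)·1 + 39/14·1 = 1 ✓
b·c: (-1411/98)·(-1/2) + 39/14·(-101/42) = 1/2 ✓
b·c²: (-1411/98)·1/4 + 39/14·10201/1764 = 51491/4116 ≠ 1/3 ⇒ order 2.
b·Ac: 39/14·2/7 = 39/49 ≠ 1/6

2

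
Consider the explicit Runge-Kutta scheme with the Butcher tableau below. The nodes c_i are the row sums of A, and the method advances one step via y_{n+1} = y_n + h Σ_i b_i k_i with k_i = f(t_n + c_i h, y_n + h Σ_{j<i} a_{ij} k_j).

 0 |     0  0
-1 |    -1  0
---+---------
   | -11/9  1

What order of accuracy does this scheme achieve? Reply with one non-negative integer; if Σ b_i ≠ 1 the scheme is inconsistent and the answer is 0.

0

b = (-11/9, 1)
c = (0, -1)
Σ b_i: (-11/9)·1 + 1·1 = -2/9 ≠ 1 ⇒ order 0.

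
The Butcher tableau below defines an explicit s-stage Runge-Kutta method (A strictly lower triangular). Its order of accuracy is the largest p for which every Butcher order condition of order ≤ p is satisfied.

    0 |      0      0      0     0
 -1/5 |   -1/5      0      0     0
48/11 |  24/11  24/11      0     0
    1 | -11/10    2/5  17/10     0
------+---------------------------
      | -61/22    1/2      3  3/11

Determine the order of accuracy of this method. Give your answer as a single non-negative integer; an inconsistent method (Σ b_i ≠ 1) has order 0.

1

b = (-61/22, 1/2, 3, 3/11)
c = (0, -1/5, 48/11, 1)
Ac = (0, 0, -24/55, 2018/275)
Σ b_i: (-61/22)·1 + 1/2·1 + 3·1 + 3/11·1 = 1 ✓
b·c: 1/2·(-1/5) + 3·48/11 + 3/11·1 = 1459/110 ≠ 1/2 ⇒ order 1.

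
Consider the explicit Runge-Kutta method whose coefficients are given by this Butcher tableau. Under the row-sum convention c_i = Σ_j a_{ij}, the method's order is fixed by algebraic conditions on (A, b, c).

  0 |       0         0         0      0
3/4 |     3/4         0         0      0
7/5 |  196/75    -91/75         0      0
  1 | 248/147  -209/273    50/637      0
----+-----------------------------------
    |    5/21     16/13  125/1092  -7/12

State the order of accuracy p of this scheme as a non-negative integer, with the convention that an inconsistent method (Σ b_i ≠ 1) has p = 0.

b = (5/21, 16/13, 125/1092, -7/12)
c = (0, 3/4, 7/5, 1)
Ac = (0, 0, -91/100, -13/28)
Σ b_i: 5/21·1 + 16/13·1 + 125/1092·1 + (-7/12)·1 = 1 ✓
b·c: 16/13·3/4 + 125/1092·7/5 + (-7/12)·1 = 1/2 ✓
b·c²: 16/13·9/16 + 125/1092·49/25 + (-7/12)·1 = 1/3 ✓
b·Ac: 125/1092·(-91/100) + (-7/12)·(-13/28) = 1/6 ✓
b·c³: 16/13·27/64 + 125/1092·343/125 + (-7/12)·1 = 1/4 ✓
b·(c∘Ac): 125/1092·(-637/500) + (-7/12)·(-13/28) = 1/8 ✓
b·Ac²: 125/1092·(-273/400) + (-7/12)·(-31/112) = 1/12 ✓
b·A²c: (-7/12)·(-1/14) = 1/24 ✓; 4 stages ⇒ order 4.

4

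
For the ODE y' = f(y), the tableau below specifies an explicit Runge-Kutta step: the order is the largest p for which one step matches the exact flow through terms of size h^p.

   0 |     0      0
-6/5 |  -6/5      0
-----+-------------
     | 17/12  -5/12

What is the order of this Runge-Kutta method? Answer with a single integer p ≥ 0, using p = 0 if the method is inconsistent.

2

b = (17/12, -5/12)
c = (0, -6/5)
Σ b_i: 17/12·1 + (-5/12)·1 = 1 ✓
b·c: (-5/12)·(-6/5) = 1/2 ✓; 2 stages ⇒ order 2.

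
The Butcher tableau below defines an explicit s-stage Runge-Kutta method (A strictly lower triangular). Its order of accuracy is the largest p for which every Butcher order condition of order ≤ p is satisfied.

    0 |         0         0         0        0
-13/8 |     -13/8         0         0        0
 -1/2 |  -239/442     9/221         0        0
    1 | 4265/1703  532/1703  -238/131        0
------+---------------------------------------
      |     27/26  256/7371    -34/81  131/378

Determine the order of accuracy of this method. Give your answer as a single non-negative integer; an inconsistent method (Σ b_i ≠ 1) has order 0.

b = (27/26, 256/7371, -34/81, 131/378)
c = (0, -13/8, -1/2, 1)
Ac = (0, 0, -9/136, 105/262)
Σ b_i: 27/26·1 + 256/7371·1 + (-34/81)·1 + 131/378·1 = 1 ✓
b·c: 256/7371·(-13/8) + (-34/81)·(-1/2) + 131/378·1 = 1/2 ✓
b·c²: 256/7371·169/64 + (-34/81)·1/4 + 131/378·1 = 1/3 ✓
b·Ac: (-34/81)·(-9/136) + 131/378·105/262 = 1/6 ✓
b·c³: 256/7371·(-2197/512) + (-34/81)·(-1/8) + 131/378·1 = 1/4 ✓
b·(c∘Ac): (-34/81)·9/272 + 131/378·105/262 = 1/8 ✓
b·Ac²: (-34/81)·117/1088 + 131/378·777/2096 = 1/12 ✓
b·A²c: 131/378·63/524 = 1/24 ✓; 4 stages ⇒ order 4.

4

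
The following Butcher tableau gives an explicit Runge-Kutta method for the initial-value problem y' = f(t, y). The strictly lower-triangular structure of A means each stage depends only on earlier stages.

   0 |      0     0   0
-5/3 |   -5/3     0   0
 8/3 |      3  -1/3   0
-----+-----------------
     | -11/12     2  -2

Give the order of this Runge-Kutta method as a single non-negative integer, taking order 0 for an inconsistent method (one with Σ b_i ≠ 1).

b = (-11/12, 2, -2)
c = (0, -5/3, 8/3)
Ac = (0, 0, 5/9)
Σ b_i: (-11/12)·1 + 2·1 + (-2)·1 = -11/12 ≠ 1 ⇒ order 0.

0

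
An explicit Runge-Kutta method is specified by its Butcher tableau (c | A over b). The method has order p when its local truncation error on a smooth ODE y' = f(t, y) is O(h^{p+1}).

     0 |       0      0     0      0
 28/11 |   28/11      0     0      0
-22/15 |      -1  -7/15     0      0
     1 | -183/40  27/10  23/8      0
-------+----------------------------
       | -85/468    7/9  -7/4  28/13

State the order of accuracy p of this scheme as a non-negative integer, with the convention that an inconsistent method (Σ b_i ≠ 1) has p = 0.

1

b = (-85/468, 7/9, -7/4, 28/13)
c = (0, 28/11, -22/15, 1)
Ac = (0, 0, -196/165, 1753/660)
Σ b_i: (-85/468)·1 + 7/9·1 + (-7/4)·1 + 28/13·1 = 1 ✓
b·c: 7/9·28/11 + (-7/4)·(-22/15) + 28/13·1 = 86233/12870 ≠ 1/2 ⇒ order 1.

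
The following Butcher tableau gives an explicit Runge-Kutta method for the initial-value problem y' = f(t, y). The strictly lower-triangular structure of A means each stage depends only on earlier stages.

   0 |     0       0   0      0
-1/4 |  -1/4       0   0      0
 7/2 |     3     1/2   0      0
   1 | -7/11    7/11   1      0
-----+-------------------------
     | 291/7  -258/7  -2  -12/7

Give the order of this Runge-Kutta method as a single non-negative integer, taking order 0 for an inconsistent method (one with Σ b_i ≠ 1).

b = (291/7, -258/7, -2, -12/7)
c = (0, -1/4, 7/2, 1)
Ac = (0, 0, -1/8, 147/44)
Σ b_i: 291/7·1 + (-258/7)·1 + (-2)·1 + (-12/7)·1 = 1 ✓
b·c: (-258/7)·(-1/4) + (-2)·7/2 + (-12/7)·1 = 1/2 ✓
b·c²: (-258/7)·1/16 + (-2)·49/4 + (-12/7)·1 = -1597/56 ≠ 1/3 ⇒ order 2.
b·Ac: (-2)·(-1/8) + (-12/7)·147/44 = -241/44 ≠ 1/6

2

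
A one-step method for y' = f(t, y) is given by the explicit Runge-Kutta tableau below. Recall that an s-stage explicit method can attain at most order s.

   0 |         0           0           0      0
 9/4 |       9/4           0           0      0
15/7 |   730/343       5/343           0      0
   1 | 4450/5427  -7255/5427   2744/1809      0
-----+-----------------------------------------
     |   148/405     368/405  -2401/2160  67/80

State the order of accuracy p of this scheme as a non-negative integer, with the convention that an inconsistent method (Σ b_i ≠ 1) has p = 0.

b = (148/405, 368/405, -2401/2160, 67/80)
c = (0, 9/4, 15/7, 1)
Ac = (0, 0, 45/1372, 65/268)
Σ b_i: 148/405·1 + 368/405·1 + (-2401/2160)·1 + 67/80·1 = 1 ✓
b·c: 368/405·9/4 + (-2401/2160)·15/7 + 67/80·1 = 1/2 ✓
b·c²: 368/405·81/16 + (-2401/2160)·225/49 + 67/80·1 = 1/3 ✓
b·Ac: (-2401/2160)·45/1372 + 67/80·65/268 = 1/6 ✓
b·c³: 368/405·729/64 + (-2401/2160)·3375/343 + 67/80·1 = 1/4 ✓
b·(c∘Ac): (-2401/2160)·675/9604 + 67/80·65/268 = 1/8 ✓
b·Ac²: (-2401/2160)·405/5488 + 67/80·635/3216 = 1/12 ✓
b·A²c: 67/80·10/201 = 1/24 ✓; 4 stages ⇒ order 4.

4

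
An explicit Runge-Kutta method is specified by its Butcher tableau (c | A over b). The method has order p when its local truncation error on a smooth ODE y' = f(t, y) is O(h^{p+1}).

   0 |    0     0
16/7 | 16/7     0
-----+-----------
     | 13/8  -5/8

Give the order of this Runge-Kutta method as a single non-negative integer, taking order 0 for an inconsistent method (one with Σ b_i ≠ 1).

1

b = (13/8, -5/8)
c = (0, 16/7)
Σ b_i: 13/8·1 + (-5/8)·1 = 1 ✓
b·c: (-5/8)·16/7 = -10/7 ≠ 1/2 ⇒ order 1.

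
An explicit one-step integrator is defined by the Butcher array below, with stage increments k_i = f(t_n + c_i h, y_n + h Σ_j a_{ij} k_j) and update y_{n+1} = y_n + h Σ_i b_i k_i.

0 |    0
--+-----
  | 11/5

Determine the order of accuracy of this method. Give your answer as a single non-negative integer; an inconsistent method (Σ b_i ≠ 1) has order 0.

0

b = (11/5)
c = (0)
Σ b_i: 11/5·1 = 11/5 ≠ 1 ⇒ order 0.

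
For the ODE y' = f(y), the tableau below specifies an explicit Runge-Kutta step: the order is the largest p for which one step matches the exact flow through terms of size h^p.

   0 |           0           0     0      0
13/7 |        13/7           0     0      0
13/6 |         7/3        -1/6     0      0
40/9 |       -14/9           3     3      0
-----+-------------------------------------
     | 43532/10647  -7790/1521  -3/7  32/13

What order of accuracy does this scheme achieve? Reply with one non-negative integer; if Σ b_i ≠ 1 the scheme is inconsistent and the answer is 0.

2

b = (43532/10647, -7790/1521, -3/7, 32/13)
c = (0, 13/7, 13/6, 40/9)
Ac = (0, 0, -13/42, 169/14)
Σ b_i: 43532/10647·1 + (-7790/1521)·1 + (-3/7)·1 + 32/13·1 = 1 ✓
b·c: (-7790/1521)·13/7 + (-3/7)·13/6 + 32/13·40/9 = 1/2 ✓
b·c²: (-7790/1521)·169/49 + (-3/7)·169/36 + 32/13·1600/81 = 5974247/206388 ≠ 1/3 ⇒ order 2.
b·Ac: (-3/7)·(-13/42) + 32/13·169/14 = 2925/98 ≠ 1/6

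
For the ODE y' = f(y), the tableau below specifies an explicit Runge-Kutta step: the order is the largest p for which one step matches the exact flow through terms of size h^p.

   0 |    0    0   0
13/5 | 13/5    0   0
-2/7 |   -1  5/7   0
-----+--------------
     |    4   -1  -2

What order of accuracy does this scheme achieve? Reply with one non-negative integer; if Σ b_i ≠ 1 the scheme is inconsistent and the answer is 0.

1

b = (4, -1, -2)
c = (0, 13/5, -2/7)
Ac = (0, 0, 13/7)
Σ b_i: 4·1 + (-1)·1 + (-2)·1 = 1 ✓
b·c: (-1)·13/5 + (-2)·(-2/7) = -71/35 ≠ 1/2 ⇒ order 1.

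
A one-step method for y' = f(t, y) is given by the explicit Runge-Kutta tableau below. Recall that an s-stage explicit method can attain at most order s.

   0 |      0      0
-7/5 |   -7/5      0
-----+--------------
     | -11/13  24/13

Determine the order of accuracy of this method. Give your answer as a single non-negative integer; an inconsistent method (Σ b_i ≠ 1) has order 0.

1

b = (-11/13, 24/13)
c = (0, -7/5)
Σ b_i: (-11/13)·1 + 24/13·1 = 1 ✓
b·c: 24/13·(-7/5) = -168/65 ≠ 1/2 ⇒ order 1.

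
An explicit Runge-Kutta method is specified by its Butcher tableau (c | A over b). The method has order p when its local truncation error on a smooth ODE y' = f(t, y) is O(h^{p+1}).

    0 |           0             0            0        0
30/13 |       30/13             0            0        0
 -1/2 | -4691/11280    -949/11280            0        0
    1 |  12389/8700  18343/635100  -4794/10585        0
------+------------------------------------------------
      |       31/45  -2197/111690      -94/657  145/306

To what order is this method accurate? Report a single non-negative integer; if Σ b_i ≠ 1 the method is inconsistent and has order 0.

b = (31/45, -2197/111690, -94/657, 145/306)
c = (0, 30/13, -1/2, 1)
Ac = (0, 0, -73/376, 17/58)
Σ b_i: 31/45·1 + (-2197/111690)·1 + (-94/657)·1 + 145/306·1 = 1 ✓
b·c: (-2197/111690)·30/13 + (-94/657)·(-1/2) + 145/306·1 = 1/2 ✓
b·c²: (-2197/111690)·900/169 + (-94/657)·1/4 + 145/306·1 = 1/3 ✓
b·Ac: (-94/657)·(-73/376) + 145/306·17/58 = 1/6 ✓
b·c³: (-2197/111690)·27000/2197 + (-94/657)·(-1/8) + 145/306·1 = 1/4 ✓
b·(c∘Ac): (-94/657)·73/752 + 145/306·17/58 = 1/8 ✓
b·Ac²: (-94/657)·(-1095/2444) + 145/306·153/3770 = 1/12 ✓
b·A²c: 145/306·51/580 = 1/24 ✓; 4 stages ⇒ order 4.

4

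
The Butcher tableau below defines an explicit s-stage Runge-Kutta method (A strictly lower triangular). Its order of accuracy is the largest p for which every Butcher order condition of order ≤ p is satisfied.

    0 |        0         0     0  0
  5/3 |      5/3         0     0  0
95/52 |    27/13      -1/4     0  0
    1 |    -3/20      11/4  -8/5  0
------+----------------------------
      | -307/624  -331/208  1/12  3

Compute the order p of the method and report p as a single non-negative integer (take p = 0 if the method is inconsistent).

b = (-307/624, -331/208, 1/12, 3)
c = (0, 5/3, 95/52, 1)
Ac = (0, 0, -5/12, 259/156)
Σ b_i: (-307/624)·1 + (-331/208)·1 + 1/12·1 + 3·1 = 1 ✓
b·c: (-331/208)·5/3 + 1/12·95/52 + 3·1 = 1/2 ✓
b·c²: (-331/208)·25/9 + 1/12·9025/2704 + 3·1 = -111193/97344 ≠ 1/3 ⇒ order 2.
b·Ac: 1/12·(-5/12) + 3·259/156 = 9259/1872 ≠ 1/6

2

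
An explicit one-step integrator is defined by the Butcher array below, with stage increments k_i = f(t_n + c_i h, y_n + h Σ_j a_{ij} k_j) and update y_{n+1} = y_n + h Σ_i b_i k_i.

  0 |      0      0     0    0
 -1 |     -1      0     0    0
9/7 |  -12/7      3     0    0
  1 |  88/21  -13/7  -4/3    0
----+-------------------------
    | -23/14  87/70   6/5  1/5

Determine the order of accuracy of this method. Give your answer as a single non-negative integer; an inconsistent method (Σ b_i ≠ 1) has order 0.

b = (-23/14, 87/70, 6/5, 1/5)
c = (0, -1, 9/7, 1)
Ac = (0, 0, -3, 1/7)
Σ b_i: (-23/14)·1 + 87/70·1 + 6/5·1 + 1/5·1 = 1 ✓
b·c: 87/70·(-1) + 6/5·9/7 + 1/5·1 = 1/2 ✓
b·c²: 87/70·1 + 6/5·81/49 + 1/5·1 = 1679/490 ≠ 1/3 ⇒ order 2.
b·Ac: 6/5·(-3) + 1/5·1/7 = -25/7 ≠ 1/6

2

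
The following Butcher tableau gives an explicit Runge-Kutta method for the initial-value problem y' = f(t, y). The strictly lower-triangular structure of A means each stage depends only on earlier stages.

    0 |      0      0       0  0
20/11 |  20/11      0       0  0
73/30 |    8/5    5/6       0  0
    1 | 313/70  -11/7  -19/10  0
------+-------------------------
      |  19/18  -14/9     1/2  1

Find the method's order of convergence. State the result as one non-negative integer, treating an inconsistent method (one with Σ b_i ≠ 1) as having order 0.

1

b = (19/18, -14/9, 1/2, 1)
c = (0, 20/11, 73/30, 1)
Ac = (0, 0, 50/33, -15709/2100)
Σ b_i: 19/18·1 + (-14/9)·1 + 1/2·1 + 1·1 = 1 ✓
b·c: (-14/9)·20/11 + 1/2·73/30 + 1·1 = -1211/1980 ≠ 1/2 ⇒ order 1.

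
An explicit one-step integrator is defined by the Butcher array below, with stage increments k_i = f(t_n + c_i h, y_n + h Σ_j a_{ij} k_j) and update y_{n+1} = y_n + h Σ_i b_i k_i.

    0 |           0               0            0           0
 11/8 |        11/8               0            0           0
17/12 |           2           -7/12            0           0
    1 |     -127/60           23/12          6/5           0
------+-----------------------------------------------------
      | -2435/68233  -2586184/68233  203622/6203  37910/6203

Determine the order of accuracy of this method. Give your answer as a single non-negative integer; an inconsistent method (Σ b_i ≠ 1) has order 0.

b = (-2435/68233, -2586184/68233, 203622/6203, 37910/6203)
c = (0, 11/8, 17/12, 1)
Ac = (0, 0, -77/96, 2081/480)
Σ b_i: (-2435/68233)·1 + (-2586184/68233)·1 + 203622/6203·1 + 37910/6203·1 = 1 ✓
b·c: (-2586184/68233)·11/8 + 203622/6203·17/12 + 37910/6203·1 = 1/2 ✓
b·c²: (-2586184/68233)·121/64 + 203622/6203·289/144 + 37910/6203·1 = 1/3 ✓
b·Ac: 203622/6203·(-77/96) + 37910/6203·2081/480 = 1/6 ✓
b·c³: (-2586184/68233)·1331/512 + 203622/6203·4913/1728 + 37910/6203·1 = 3256825/3572928 ≠ 1/4 ⇒ order 3.
b·(c∘Ac): 203622/6203·(-1309/1152) + 37910/6203·2081/480 = -4289083/396992 ≠ 1/8
b·Ac²: 203622/6203·(-847/768) + 37910/6203·7721/1280 = 65709/99248 ≠ 1/12
b·A²c: 37910/6203·(-77/80) = -291907/49624 ≠ 1/24

3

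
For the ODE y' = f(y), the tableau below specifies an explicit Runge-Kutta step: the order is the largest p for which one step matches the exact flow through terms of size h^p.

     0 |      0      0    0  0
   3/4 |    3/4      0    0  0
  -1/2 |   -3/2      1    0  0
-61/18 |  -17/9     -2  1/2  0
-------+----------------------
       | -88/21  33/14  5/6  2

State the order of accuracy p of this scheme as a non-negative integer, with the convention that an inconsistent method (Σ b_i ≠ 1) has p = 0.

1

b = (-88/21, 33/14, 5/6, 2)
c = (0, 3/4, -1/2, -61/18)
Ac = (0, 0, 3/4, -7/4)
Σ b_i: (-88/21)·1 + 33/14·1 + 5/6·1 + 2·1 = 1 ✓
b·c: 33/14·3/4 + 5/6·(-1/2) + 2·(-61/18) = -2735/504 ≠ 1/2 ⇒ order 1.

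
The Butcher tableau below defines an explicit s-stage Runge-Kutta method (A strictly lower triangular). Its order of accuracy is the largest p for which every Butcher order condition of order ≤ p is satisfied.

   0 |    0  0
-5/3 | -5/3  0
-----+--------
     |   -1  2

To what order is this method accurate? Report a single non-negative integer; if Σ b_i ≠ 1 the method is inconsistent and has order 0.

1

b = (-1, 2)
c = (0, -5/3)
Σ b_i: (-1)·1 + 2·1 = 1 ✓
b·c: 2·(-5/3) = -10/3 ≠ 1/2 ⇒ order 1.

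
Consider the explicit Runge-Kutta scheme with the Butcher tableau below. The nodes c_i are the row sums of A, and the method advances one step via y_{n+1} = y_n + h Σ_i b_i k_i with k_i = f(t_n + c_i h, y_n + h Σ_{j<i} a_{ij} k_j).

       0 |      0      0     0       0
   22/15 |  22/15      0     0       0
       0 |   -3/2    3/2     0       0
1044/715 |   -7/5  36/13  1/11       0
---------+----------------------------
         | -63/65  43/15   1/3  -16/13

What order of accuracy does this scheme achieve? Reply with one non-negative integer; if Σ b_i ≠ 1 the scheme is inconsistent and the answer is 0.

1

b = (-63/65, 43/15, 1/3, -16/13)
c = (0, 22/15, 0, 1044/715)
Ac = (0, 0, 11/5, 264/65)
Σ b_i: (-63/65)·1 + 43/15·1 + 1/3·1 + (-16/13)·1 = 1 ✓
b·c: 43/15·22/15 + (-16/13)·1044/715 = 1006934/418275 ≠ 1/2 ⇒ order 1.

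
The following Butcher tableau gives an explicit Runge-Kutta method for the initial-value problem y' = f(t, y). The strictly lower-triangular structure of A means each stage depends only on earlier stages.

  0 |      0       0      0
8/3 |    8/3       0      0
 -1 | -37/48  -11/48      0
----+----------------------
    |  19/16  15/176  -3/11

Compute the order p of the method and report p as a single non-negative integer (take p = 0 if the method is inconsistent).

3

b = (19/16, 15/176, -3/11)
c = (0, 8/3, -1)
Ac = (0, 0, -11/18)
Σ b_i: 19/16·1 + 15/176·1 + (-3/11)·1 = 1 ✓
b·c: 15/176·8/3 + (-3/11)·(-1) = 1/2 ✓
b·c²: 15/176·64/9 + (-3/11)·1 = 1/3 ✓
b·Ac: (-3/11)·(-11/18) = 1/6 ✓; 3 stages ⇒ order 3.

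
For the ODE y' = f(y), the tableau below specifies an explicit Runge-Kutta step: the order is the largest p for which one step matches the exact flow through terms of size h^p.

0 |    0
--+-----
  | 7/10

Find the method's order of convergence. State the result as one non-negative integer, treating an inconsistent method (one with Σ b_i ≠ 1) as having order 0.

b = (7/10)
c = (0)
Σ b_i: 7/10·1 = 7/10 ≠ 1 ⇒ order 0.

0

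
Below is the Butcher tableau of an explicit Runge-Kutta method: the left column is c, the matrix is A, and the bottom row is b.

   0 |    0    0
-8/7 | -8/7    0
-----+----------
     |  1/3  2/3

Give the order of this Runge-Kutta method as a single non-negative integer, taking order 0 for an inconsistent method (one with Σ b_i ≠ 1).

1

b = (1/3, 2/3)
c = (0, -8/7)
Σ b_i: 1/3·1 + 2/3·1 = 1 ✓
b·c: 2/3·(-8/7) = -16/21 ≠ 1/2 ⇒ order 1.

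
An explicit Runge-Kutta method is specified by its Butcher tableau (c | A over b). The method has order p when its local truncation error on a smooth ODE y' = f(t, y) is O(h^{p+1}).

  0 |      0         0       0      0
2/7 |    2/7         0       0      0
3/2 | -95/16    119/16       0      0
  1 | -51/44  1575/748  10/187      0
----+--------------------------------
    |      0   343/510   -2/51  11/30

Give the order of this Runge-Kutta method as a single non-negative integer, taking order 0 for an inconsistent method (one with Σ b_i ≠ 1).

4

b = (0, 343/510, -2/51, 11/30)
c = (0, 2/7, 3/2, 1)
Ac = (0, 0, 17/8, 15/22)
Σ b_i: 343/510·1 + (-2/51)·1 + 11/30·1 = 1 ✓
b·c: 343/510·2/7 + (-2/51)·3/2 + 11/30·1 = 1/2 ✓
b·c²: 343/510·4/49 + (-2/51)·9/4 + 11/30·1 = 1/3 ✓
b·Ac: (-2/51)·17/8 + 11/30·15/22 = 1/6 ✓
b·c³: 343/510·8/343 + (-2/51)·27/8 + 11/30·1 = 1/4 ✓
b·(c∘Ac): (-2/51)·51/16 + 11/30·15/22 = 1/8 ✓
b·Ac²: (-2/51)·17/28 + 11/30·45/154 = 1/12 ✓
b·A²c: 11/30·5/44 = 1/24 ✓; 4 stages ⇒ order 4.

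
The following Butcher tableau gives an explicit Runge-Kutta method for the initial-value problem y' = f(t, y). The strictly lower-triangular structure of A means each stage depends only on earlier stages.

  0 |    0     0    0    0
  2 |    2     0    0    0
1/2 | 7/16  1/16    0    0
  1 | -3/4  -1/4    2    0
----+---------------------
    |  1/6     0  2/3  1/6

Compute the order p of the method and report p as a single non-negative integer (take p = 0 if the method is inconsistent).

b = (1/6, 0, 2/3, 1/6)
c = (0, 2, 1/2, 1)
Ac = (0, 0, 1/8, 1/2)
Σ b_i: 1/6·1 + 2/3·1 + 1/6·1 = 1 ✓
b·c: 2/3·1/2 + 1/6·1 = 1/2 ✓
b·c²: 2/3·1/4 + 1/6·1 = 1/3 ✓
b·Ac: 2/3·1/8 + 1/6·1/2 = 1/6 ✓
b·c³: 2/3·1/8 + 1/6·1 = 1/4 ✓
b·(c∘Ac): 2/3·1/16 + 1/6·1/2 = 1/8 ✓
b·Ac²: 2/3·1/4 + 1/6·(-1/2) = 1/12 ✓
b·A²c: 1/6·1/4 = 1/24 ✓; 4 stages ⇒ order 4.

4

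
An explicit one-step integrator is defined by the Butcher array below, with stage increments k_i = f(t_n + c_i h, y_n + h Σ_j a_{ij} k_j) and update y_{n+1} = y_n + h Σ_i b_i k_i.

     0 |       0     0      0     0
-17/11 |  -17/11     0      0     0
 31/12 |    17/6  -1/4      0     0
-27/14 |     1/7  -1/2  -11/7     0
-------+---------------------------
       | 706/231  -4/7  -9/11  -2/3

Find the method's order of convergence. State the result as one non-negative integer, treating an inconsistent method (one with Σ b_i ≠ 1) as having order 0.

b = (706/231, -4/7, -9/11, -2/3)
c = (0, -17/11, 31/12, -27/14)
Ac = (0, 0, 17/44, -3037/924)
Σ b_i: 706/231·1 + (-4/7)·1 + (-9/11)·1 + (-2/3)·1 = 1 ✓
b·c: (-4/7)·(-17/11) + (-9/11)·31/12 + (-2/3)·(-27/14) = 17/308 ≠ 1/2 ⇒ order 1.

1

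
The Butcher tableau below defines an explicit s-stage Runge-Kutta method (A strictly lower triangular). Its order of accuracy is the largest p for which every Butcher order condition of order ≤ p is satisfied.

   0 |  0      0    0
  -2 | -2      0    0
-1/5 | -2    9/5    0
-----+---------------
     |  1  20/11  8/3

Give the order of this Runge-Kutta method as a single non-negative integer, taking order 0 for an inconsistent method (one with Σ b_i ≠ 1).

b = (1, 20/11, 8/3)
c = (0, -2, -1/5)
Ac = (0, 0, -18/5)
Σ b_i: 1·1 + 20/11·1 + 8/3·1 = 181/33 ≠ 1 ⇒ order 0.

0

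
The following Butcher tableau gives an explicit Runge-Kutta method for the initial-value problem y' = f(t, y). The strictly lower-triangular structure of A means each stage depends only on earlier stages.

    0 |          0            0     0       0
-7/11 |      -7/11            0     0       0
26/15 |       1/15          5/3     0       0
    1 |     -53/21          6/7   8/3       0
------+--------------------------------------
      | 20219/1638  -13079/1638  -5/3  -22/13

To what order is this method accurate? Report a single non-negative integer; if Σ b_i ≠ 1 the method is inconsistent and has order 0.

b = (20219/1638, -13079/1638, -5/3, -22/13)
c = (0, -7/11, 26/15, 1)
Ac = (0, 0, -35/33, 2018/495)
Σ b_i: 20219/1638·1 + (-13079/1638)·1 + (-5/3)·1 + (-22/13)·1 = 1 ✓
b·c: (-13079/1638)·(-7/11) + (-5/3)·26/15 + (-22/13)·1 = 1/2 ✓
b·c²: (-13079/1638)·49/121 + (-5/3)·676/225 + (-22/13)·1 = -383521/38610 ≠ 1/3 ⇒ order 2.
b·Ac: (-5/3)·(-35/33) + (-22/13)·2018/495 = -3669/715 ≠ 1/6

2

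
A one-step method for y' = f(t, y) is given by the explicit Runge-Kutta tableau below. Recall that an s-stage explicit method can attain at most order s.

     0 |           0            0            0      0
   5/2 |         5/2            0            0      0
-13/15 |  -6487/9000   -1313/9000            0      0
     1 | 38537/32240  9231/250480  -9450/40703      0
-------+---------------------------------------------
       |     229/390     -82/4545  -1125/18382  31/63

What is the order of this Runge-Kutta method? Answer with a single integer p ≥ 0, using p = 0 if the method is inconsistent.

b = (229/390, -82/4545, -1125/18382, 31/63)
c = (0, 5/2, -13/15, 1)
Ac = (0, 0, -1313/3600, 291/992)
Σ b_i: 229/390·1 + (-82/4545)·1 + (-1125/18382)·1 + 31/63·1 = 1 ✓
b·c: (-82/4545)·5/2 + (-1125/18382)·(-13/15) + 31/63·1 = 1/2 ✓
b·c²: (-82/4545)·25/4 + (-1125/18382)·169/225 + 31/63·1 = 1/3 ✓
b·Ac: (-1125/18382)·(-1313/3600) + 31/63·291/992 = 1/6 ✓
b·c³: (-82/4545)·125/8 + (-1125/18382)·(-2197/3375) + 31/63·1 = 1/4 ✓
b·(c∘Ac): (-1125/18382)·17069/54000 + 31/63·291/992 = 1/8 ✓
b·Ac²: (-1125/18382)·(-1313/1440) + 31/63·111/1984 = 1/12 ✓
b·A²c: 31/63·21/248 = 1/24 ✓; 4 stages ⇒ order 4.

4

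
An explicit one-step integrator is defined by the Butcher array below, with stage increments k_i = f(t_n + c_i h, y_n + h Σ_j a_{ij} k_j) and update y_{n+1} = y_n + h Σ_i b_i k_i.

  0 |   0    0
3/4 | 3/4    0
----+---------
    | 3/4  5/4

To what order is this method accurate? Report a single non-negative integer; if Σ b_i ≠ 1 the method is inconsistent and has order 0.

0

b = (3/4, 5/4)
c = (0, 3/4)
Σ b_i: 3/4·1 + 5/4·1 = 2 ≠ 1 ⇒ order 0.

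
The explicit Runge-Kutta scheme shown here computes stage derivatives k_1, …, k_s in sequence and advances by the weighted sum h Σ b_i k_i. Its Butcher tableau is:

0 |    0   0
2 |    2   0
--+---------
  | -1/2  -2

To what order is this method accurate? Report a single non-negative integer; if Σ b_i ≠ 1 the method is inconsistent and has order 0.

0

b = (-1/2, -2)
c = (0, 2)
Σ b_i: (-1/2)·1 + (-2)·1 = -5/2 ≠ 1 ⇒ order 0.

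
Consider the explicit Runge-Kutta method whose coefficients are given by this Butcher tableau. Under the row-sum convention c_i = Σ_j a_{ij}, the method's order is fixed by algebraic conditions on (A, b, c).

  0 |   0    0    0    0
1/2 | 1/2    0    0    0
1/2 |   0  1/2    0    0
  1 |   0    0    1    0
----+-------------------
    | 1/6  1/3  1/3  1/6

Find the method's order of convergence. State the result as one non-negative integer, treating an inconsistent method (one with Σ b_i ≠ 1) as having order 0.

b = (1/6, 1/3, 1/3, 1/6)
c = (0, 1/2, 1/2, 1)
Ac = (0, 0, 1/4, 1/2)
Σ b_i: 1/6·1 + 1/3·1 + 1/3·1 + 1/6·1 = 1 ✓
b·c: 1/3·1/2 + 1/3·1/2 + 1/6·1 = 1/2 ✓
b·c²: 1/3·1/4 + 1/3·1/4 + 1/6·1 = 1/3 ✓
b·Ac: 1/3·1/4 + 1/6·1/2 = 1/6 ✓
b·c³: 1/3·1/8 + 1/3·1/8 + 1/6·1 = 1/4 ✓
b·(c∘Ac): 1/3·1/8 + 1/6·1/2 = 1/8 ✓
b·Ac²: 1/3·1/8 + 1/6·1/4 = 1/12 ✓
b·A²c: 1/6·1/4 = 1/24 ✓; 4 stages ⇒ order 4.

4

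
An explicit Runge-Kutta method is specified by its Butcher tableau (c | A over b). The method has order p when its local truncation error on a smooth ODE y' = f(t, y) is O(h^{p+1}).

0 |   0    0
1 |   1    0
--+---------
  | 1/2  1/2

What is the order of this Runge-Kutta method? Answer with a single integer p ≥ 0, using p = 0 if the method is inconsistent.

b = (1/2, 1/2)
c = (0, 1)
Σ b_i: 1/2·1 + 1/2·1 = 1 ✓
b·c: 1/2·1 = 1/2 ✓; 2 stages ⇒ order 2.

2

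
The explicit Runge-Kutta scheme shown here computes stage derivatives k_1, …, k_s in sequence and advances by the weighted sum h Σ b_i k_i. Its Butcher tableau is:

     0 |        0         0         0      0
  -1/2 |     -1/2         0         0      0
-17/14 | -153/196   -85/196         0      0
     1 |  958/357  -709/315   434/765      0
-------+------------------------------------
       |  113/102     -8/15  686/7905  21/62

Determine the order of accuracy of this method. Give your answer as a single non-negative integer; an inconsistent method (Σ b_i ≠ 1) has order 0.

4

b = (113/102, -8/15, 686/7905, 21/62)
c = (0, -1/2, -17/14, 1)
Ac = (0, 0, 85/392, 55/126)
Σ b_i: 113/102·1 + (-8/15)·1 + 686/7905·1 + 21/62·1 = 1 ✓
b·c: (-8/15)·(-1/2) + 686/7905·(-17/14) + 21/62·1 = 1/2 ✓
b·c²: (-8/15)·1/4 + 686/7905·289/196 + 21/62·1 = 1/3 ✓
b·Ac: 686/7905·85/392 + 21/62·55/126 = 1/6 ✓
b·c³: (-8/15)·(-1/8) + 686/7905·(-4913/2744) + 21/62·1 = 1/4 ✓
b·(c∘Ac): 686/7905·(-1445/5488) + 21/62·55/126 = 1/8 ✓
b·Ac²: 686/7905·(-85/784) + 21/62·23/84 = 1/12 ✓
b·A²c: 21/62·31/252 = 1/24 ✓; 4 stages ⇒ order 4.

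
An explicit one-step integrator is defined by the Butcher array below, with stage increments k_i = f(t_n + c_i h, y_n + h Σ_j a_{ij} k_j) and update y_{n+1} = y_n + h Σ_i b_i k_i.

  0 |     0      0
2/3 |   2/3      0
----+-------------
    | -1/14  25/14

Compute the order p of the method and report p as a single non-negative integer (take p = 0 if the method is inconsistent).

0

b = (-1/14, 25/14)
c = (0, 2/3)
Σ b_i: (-1/14)·1 + 25/14·1 = 12/7 ≠ 1 ⇒ order 0.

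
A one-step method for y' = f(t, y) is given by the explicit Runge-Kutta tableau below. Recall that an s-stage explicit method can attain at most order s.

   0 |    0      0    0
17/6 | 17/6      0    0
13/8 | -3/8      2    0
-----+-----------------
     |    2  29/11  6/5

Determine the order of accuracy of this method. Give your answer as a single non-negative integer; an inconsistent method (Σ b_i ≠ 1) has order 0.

0

b = (2, 29/11, 6/5)
c = (0, 17/6, 13/8)
Ac = (0, 0, 17/3)
Σ b_i: 2·1 + 29/11·1 + 6/5·1 = 321/55 ≠ 1 ⇒ order 0.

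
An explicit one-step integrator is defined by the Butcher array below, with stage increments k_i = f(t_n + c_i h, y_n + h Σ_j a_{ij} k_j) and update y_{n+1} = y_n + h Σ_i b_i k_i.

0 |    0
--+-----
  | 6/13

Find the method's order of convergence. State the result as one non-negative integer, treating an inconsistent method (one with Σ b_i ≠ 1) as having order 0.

b = (6/13)
c = (0)
Σ b_i: 6/13·1 = 6/13 ≠ 1 ⇒ order 0.

0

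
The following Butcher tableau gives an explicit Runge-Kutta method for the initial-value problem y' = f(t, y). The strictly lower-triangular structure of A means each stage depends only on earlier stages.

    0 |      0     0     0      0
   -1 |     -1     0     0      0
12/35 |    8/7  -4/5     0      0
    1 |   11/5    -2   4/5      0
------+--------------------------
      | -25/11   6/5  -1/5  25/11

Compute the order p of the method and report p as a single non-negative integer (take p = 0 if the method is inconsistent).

b = (-25/11, 6/5, -1/5, 25/11)
c = (0, -1, 12/35, 1)
Ac = (0, 0, 4/5, 398/175)
Σ b_i: (-25/11)·1 + 6/5·1 + (-1/5)·1 + 25/11·1 = 1 ✓
b·c: 6/5·(-1) + (-1/5)·12/35 + 25/11·1 = 1933/1925 ≠ 1/2 ⇒ order 1.

1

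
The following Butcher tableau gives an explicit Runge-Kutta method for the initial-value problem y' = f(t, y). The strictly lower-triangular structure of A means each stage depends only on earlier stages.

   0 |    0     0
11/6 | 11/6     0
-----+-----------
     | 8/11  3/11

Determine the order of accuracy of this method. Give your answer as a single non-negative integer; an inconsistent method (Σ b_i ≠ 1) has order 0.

b = (8/11, 3/11)
c = (0, 11/6)
Σ b_i: 8/11·1 + 3/11·1 = 1 ✓
b·c: 3/11·11/6 = 1/2 ✓; 2 stages ⇒ order 2.

2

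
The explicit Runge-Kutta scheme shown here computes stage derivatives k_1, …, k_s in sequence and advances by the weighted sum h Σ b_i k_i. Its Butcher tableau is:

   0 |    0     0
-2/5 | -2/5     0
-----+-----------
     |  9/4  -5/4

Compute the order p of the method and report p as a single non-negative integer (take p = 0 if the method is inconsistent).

2

b = (9/4, -5/4)
c = (0, -2/5)
Σ b_i: 9/4·1 + (-5/4)·1 = 1 ✓
b·c: (-5/4)·(-2/5) = 1/2 ✓; 2 stages ⇒ order 2.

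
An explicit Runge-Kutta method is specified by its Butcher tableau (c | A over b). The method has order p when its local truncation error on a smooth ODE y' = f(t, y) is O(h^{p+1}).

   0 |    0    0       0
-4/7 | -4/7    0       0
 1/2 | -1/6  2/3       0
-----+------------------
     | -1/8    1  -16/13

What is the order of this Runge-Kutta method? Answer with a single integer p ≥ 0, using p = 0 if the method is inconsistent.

0

b = (-1/8, 1, -16/13)
c = (0, -4/7, 1/2)
Ac = (0, 0, -8/21)
Σ b_i: (-1/8)·1 + 1·1 + (-16/13)·1 = -37/104 ≠ 1 ⇒ order 0.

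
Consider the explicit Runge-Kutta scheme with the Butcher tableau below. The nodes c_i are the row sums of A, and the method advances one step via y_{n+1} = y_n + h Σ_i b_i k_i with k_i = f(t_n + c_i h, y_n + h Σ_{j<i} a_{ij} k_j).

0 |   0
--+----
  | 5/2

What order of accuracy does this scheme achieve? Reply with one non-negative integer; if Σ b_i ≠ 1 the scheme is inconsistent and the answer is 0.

b = (5/2)
c = (0)
Σ b_i: 5/2·1 = 5/2 ≠ 1 ⇒ order 0.

0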